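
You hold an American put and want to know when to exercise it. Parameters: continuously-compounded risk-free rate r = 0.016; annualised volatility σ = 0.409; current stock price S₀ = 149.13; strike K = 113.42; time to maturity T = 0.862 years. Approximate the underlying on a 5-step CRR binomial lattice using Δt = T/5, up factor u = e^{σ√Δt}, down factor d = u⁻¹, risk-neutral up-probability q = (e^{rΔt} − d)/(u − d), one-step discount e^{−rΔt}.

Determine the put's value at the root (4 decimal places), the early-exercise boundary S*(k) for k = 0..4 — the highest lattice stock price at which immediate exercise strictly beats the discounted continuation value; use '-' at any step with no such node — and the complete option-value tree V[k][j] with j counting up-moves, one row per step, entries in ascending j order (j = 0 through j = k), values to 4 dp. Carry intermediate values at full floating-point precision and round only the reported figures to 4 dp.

price = 6.6129
boundary = - - - - 75.6058
tree:
6.6129
10.7386 1.9194
17.0150 3.6025 0.0000
26.0414 6.7616 0.0000 0.0000
37.8142 12.6910 0.0000 0.0000 0.0000
49.6226 23.8200 0.0000 0.0000 0.0000 0.0000

Δt=0.17240  u=1.18509  d=0.84382  q=0.46574  discount=0.99725
step 5 (expiry): payoffs max(K−S,0) = 49.6226 23.8200 0.0000 0.0000 0.0000 0.0000
step 4: (k=4,j=0): S=75.6058, (K−S)⁺=37.8142, hold=37.5017 ⇒ V=37.8142 exercise | (k=4,j=1): S=106.1843, (K−S)⁺=7.2357, hold=12.6910 ⇒ V=12.6910 continue | (k=4,j=2): S=149.1300, (K−S)⁺=0.0000, hold=0.0000 ⇒ V=0.0000 continue | (k=4,j=3): S=209.4449, (K−S)⁺=0.0000, hold=0.0000 ⇒ V=0.0000 continue | (k=4,j=4): S=294.1539, (K−S)⁺=0.0000, hold=0.0000 ⇒ V=0.0000 continue  boundary S*=75.6058
step 3: (k=3,j=0): S=89.6000, (K−S)⁺=23.8200, hold=26.0414 ⇒ V=26.0414 continue | (k=3,j=1): S=125.8382, (K−S)⁺=0.0000, hold=6.7616 ⇒ V=6.7616 continue | (k=3,j=2): S=176.7329, (K−S)⁺=0.0000, hold=0.0000 ⇒ V=0.0000 continue | (k=3,j=3): S=248.2117, (K−S)⁺=0.0000, hold=0.0000 ⇒ V=0.0000 continue  boundary S*=-
step 2: (k=2,j=0): S=106.1843, (K−S)⁺=7.2357, hold=17.0150 ⇒ V=17.0150 continue | (k=2,j=1): S=149.1300, (K−S)⁺=0.0000, hold=3.6025 ⇒ V=3.6025 continue | (k=2,j=2): S=209.4449, (K−S)⁺=0.0000, hold=0.0000 ⇒ V=0.0000 continue  boundary S*=-
step 1: (k=1,j=0): S=125.8382, (K−S)⁺=0.0000, hold=10.7386 ⇒ V=10.7386 continue | (k=1,j=1): S=176.7329, (K−S)⁺=0.0000, hold=1.9194 ⇒ V=1.9194 continue  boundary S*=-
step 0: (k=0,j=0): S=149.1300, (K−S)⁺=0.0000, hold=6.6129 ⇒ V=6.6129 continue  boundary S*=-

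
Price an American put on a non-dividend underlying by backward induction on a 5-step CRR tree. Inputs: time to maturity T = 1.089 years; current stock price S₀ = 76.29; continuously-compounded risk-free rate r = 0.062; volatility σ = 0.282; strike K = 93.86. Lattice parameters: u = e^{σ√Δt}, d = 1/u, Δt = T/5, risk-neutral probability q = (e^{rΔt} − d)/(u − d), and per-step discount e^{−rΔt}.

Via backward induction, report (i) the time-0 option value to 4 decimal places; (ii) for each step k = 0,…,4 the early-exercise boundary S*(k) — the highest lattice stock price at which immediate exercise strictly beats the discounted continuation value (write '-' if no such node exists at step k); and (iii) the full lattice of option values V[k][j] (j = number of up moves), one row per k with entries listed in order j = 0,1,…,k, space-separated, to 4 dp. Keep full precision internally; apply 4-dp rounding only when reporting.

Δt=0.21780, u=1.14066, d=0.87669, q=0.51865, disc=e^(-rΔt)=0.98659
k=5 terminal: V=max(K-S,0) → 54.3518 42.4557 26.9776 6.8391 0.0000 0.0000
k=4: j=0 S=45.0654 intr=48.7946 cont=47.5357 V=48.7946[EX]; j=1 S=58.6348 intr=35.2252 cont=33.9663 V=35.2252[EX]; j=2 S=76.2900 intr=17.5700 cont=16.3111 V=17.5700[EX]; j=3 S=99.2613 intr=0.0000 cont=3.2479 V=3.2479[hold]; j=4 S=129.1493 intr=0.0000 cont=0.0000 V=0.0000[hold]  S*(4)=76.2900
k=3: j=0 S=51.4043 intr=42.4557 cont=41.1968 V=42.4557[EX]; j=1 S=66.8824 intr=26.9776 cont=25.7187 V=26.9776[EX]; j=2 S=87.0209 intr=6.8391 cont=10.0058 V=10.0058[hold]; j=3 S=113.2233 intr=0.0000 cont=1.5424 V=1.5424[hold]  S*(3)=66.8824
k=2: j=0 S=58.6348 intr=35.2252 cont=33.9663 V=35.2252[EX]; j=1 S=76.2900 intr=17.5700 cont=17.9315 V=17.9315[hold]; j=2 S=99.2613 intr=0.0000 cont=5.5410 V=5.5410[hold]  S*(2)=58.6348
k=1: j=0 S=66.8824 intr=26.9776 cont=25.9037 V=26.9776[EX]; j=1 S=87.0209 intr=6.8391 cont=11.3508 V=11.3508[hold]  S*(1)=66.8824
k=0: j=0 S=76.2900 intr=17.5700 cont=18.6197 V=18.6197[hold]  S*(0)=-

price = 18.6197
boundary = - 66.8824 58.6348 66.8824 76.2900
tree:
18.6197
26.9776 11.3508
35.2252 17.9315 5.5410
42.4557 26.9776 10.0058 1.5424
48.7946 35.2252 17.5700 3.2479 0.0000
54.3518 42.4557 26.9776 6.8391 0.0000 0.0000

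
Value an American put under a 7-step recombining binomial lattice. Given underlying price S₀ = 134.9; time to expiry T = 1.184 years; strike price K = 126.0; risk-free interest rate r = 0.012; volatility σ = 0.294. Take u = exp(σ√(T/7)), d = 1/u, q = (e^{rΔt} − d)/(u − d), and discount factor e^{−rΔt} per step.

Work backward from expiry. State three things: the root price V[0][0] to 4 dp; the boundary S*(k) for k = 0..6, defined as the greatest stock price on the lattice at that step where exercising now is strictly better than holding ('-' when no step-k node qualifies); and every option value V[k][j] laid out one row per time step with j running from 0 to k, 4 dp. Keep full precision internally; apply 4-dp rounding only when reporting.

price = 12.0575
boundary = - - - - 83.1695 93.8590 105.9224
tree:
12.0575
17.4130 6.2647
24.4158 9.8454 2.3839
33.0385 15.1103 4.1421 0.4753
42.8305 22.4936 7.1177 0.9128 0.0000
52.3026 32.1410 12.0617 1.7528 0.0000 0.0000
60.6960 42.8305 20.0776 3.3660 0.0000 0.0000 0.0000
68.1334 52.3026 32.1410 6.4637 0.0000 0.0000 0.0000 0.0000

Δt=0.16914, u=1.12853, d=0.88611, q=0.47819, disc=e^(-rΔt)=0.99797
k=7 terminal: V=max(K-S,0) → 68.1334 52.3026 32.1410 6.4637 0.0000 0.0000 0.0000 0.0000
k=6: j=0 S=65.3040 intr=60.6960 cont=60.4405 V=60.6960[EX]; j=1 S=83.1695 intr=42.8305 cont=42.5750 V=42.8305[EX]; j=2 S=105.9224 intr=20.0776 cont=19.8221 V=20.0776[EX]; j=3 S=134.9000 intr=0.0000 cont=3.3660 V=3.3660[hold]; j=4 S=171.8051 intr=0.0000 cont=0.0000 V=0.0000[hold]; j=5 S=218.8063 intr=0.0000 cont=0.0000 V=0.0000[hold]; j=6 S=278.6659 intr=0.0000 cont=0.0000 V=0.0000[hold]  S*(6)=105.9224
k=5: j=0 S=73.6974 intr=52.3026 cont=52.0471 V=52.3026[EX]; j=1 S=93.8590 intr=32.1410 cont=31.8855 V=32.1410[EX]; j=2 S=119.5363 intr=6.4637 cont=12.0617 V=12.0617[hold]; j=3 S=152.2383 intr=0.0000 cont=1.7528 V=1.7528[hold]; j=4 S=193.8867 intr=0.0000 cont=0.0000 V=0.0000[hold]; j=5 S=246.9289 intr=0.0000 cont=0.0000 V=0.0000[hold]  S*(5)=93.8590
k=4: j=0 S=83.1695 intr=42.8305 cont=42.5750 V=42.8305[EX]; j=1 S=105.9224 intr=20.0776 cont=22.4936 V=22.4936[hold]; j=2 S=134.9000 intr=0.0000 cont=7.1177 V=7.1177[hold]; j=3 S=171.8051 intr=0.0000 cont=0.9128 V=0.9128[hold]; j=4 S=218.8063 intr=0.0000 cont=0.0000 V=0.0000[hold]  S*(4)=83.1695
k=3: j=0 S=93.8590 intr=32.1410 cont=33.0385 V=33.0385[hold]; j=1 S=119.5363 intr=6.4637 cont=15.1103 V=15.1103[hold]; j=2 S=152.2383 intr=0.0000 cont=4.1421 V=4.1421[hold]; j=3 S=193.8867 intr=0.0000 cont=0.4753 V=0.4753[hold]  S*(3)=-
k=2: j=0 S=105.9224 intr=20.0776 cont=24.4158 V=24.4158[hold]; j=1 S=134.9000 intr=0.0000 cont=9.8454 V=9.8454[hold]; j=2 S=171.8051 intr=0.0000 cont=2.3839 V=2.3839[hold]  S*(2)=-
k=1: j=0 S=119.5363 intr=6.4637 cont=17.4130 V=17.4130[hold]; j=1 S=152.2383 intr=0.0000 cont=6.2647 V=6.2647[hold]  S*(1)=-
k=0: j=0 S=134.9000 intr=0.0000 cont=12.0575 V=12.0575[hold]  S*(0)=-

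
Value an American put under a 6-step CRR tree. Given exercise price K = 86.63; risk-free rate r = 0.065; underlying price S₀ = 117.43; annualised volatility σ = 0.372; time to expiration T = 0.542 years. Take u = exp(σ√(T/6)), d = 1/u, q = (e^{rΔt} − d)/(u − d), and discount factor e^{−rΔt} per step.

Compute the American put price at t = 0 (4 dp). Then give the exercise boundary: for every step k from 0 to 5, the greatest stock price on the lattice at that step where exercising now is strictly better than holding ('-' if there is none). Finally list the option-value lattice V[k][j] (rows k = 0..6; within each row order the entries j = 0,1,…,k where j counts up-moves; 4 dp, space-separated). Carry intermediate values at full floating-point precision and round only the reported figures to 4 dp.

Δt=0.09033  u=1.11830  d=0.89422  q=0.49836  discount=0.99415
step 6 (expiry): payoffs max(K−S,0) = 26.5904 11.5453 0.0000 0.0000 0.0000 0.0000 0.0000
step 5: (k=5,j=0): S=67.1420, (K−S)⁺=19.4880, hold=18.9808 ⇒ V=19.4880 exercise | (k=5,j=1): S=83.9669, (K−S)⁺=2.6631, hold=5.7577 ⇒ V=5.7577 continue | (k=5,j=2): S=105.0079, (K−S)⁺=0.0000, hold=0.0000 ⇒ V=0.0000 continue | (k=5,j=3): S=131.3215, (K−S)⁺=0.0000, hold=0.0000 ⇒ V=0.0000 continue | (k=5,j=4): S=164.2290, (K−S)⁺=0.0000, hold=0.0000 ⇒ V=0.0000 continue | (k=5,j=5): S=205.3826, (K−S)⁺=0.0000, hold=0.0000 ⇒ V=0.0000 continue  boundary S*=67.1420
step 4: (k=4,j=0): S=75.0847, (K−S)⁺=11.5453, hold=12.5714 ⇒ V=12.5714 continue | (k=4,j=1): S=93.8999, (K−S)⁺=0.0000, hold=2.8714 ⇒ V=2.8714 continue | (k=4,j=2): S=117.4300, (K−S)⁺=0.0000, hold=0.0000 ⇒ V=0.0000 continue | (k=4,j=3): S=146.8564, (K−S)⁺=0.0000, hold=0.0000 ⇒ V=0.0000 continue | (k=4,j=4): S=183.6567, (K−S)⁺=0.0000, hold=0.0000 ⇒ V=0.0000 continue  boundary S*=-
step 3: (k=3,j=0): S=83.9669, (K−S)⁺=2.6631, hold=7.6920 ⇒ V=7.6920 continue | (k=3,j=1): S=105.0079, (K−S)⁺=0.0000, hold=1.4320 ⇒ V=1.4320 continue | (k=3,j=2): S=131.3215, (K−S)⁺=0.0000, hold=0.0000 ⇒ V=0.0000 continue | (k=3,j=3): S=164.2290, (K−S)⁺=0.0000, hold=0.0000 ⇒ V=0.0000 continue  boundary S*=-
step 2: (k=2,j=0): S=93.8999, (K−S)⁺=0.0000, hold=4.5455 ⇒ V=4.5455 continue | (k=2,j=1): S=117.4300, (K−S)⁺=0.0000, hold=0.7141 ⇒ V=0.7141 continue | (k=2,j=2): S=146.8564, (K−S)⁺=0.0000, hold=0.0000 ⇒ V=0.0000 continue  boundary S*=-
step 1: (k=1,j=0): S=105.0079, (K−S)⁺=0.0000, hold=2.6207 ⇒ V=2.6207 continue | (k=1,j=1): S=131.3215, (K−S)⁺=0.0000, hold=0.3561 ⇒ V=0.3561 continue  boundary S*=-
step 0: (k=0,j=0): S=117.4300, (K−S)⁺=0.0000, hold=1.4834 ⇒ V=1.4834 continue  boundary S*=-

price = 1.4834
boundary = - - - - - 67.1420
tree:
1.4834
2.6207 0.3561
4.5455 0.7141 0.0000
7.6920 1.4320 0.0000 0.0000
12.5714 2.8714 0.0000 0.0000 0.0000
19.4880 5.7577 0.0000 0.0000 0.0000 0.0000
26.5904 11.5453 0.0000 0.0000 0.0000 0.0000 0.0000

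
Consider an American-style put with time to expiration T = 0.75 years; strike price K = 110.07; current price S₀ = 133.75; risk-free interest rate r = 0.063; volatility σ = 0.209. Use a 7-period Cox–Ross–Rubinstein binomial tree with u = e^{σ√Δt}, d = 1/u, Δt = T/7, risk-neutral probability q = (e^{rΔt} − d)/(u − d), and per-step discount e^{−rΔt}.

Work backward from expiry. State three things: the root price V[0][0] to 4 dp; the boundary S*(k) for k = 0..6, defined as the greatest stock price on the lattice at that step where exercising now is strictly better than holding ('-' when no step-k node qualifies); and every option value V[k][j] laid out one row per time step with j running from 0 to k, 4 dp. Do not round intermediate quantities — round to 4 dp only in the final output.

Δt=0.10714  u=1.07081  d=0.93388  q=0.53237  discount=0.99327
step 7 (expiry): payoffs max(K−S,0) = 27.2149 15.0663 1.1364 0.0000 0.0000 0.0000 0.0000 0.0000
step 6: (k=6,j=0): S=88.7217, (K−S)⁺=21.3483, hold=20.6078 ⇒ V=21.3483 exercise | (k=6,j=1): S=101.7305, (K−S)⁺=8.3395, hold=7.5990 ⇒ V=8.3395 exercise | (k=6,j=2): S=116.6467, (K−S)⁺=0.0000, hold=0.5278 ⇒ V=0.5278 continue | (k=6,j=3): S=133.7500, (K−S)⁺=0.0000, hold=0.0000 ⇒ V=0.0000 continue | (k=6,j=4): S=153.3611, (K−S)⁺=0.0000, hold=0.0000 ⇒ V=0.0000 continue | (k=6,j=5): S=175.8476, (K−S)⁺=0.0000, hold=0.0000 ⇒ V=0.0000 continue | (k=6,j=6): S=201.6312, (K−S)⁺=0.0000, hold=0.0000 ⇒ V=0.0000 continue  boundary S*=101.7305
step 5: (k=5,j=0): S=95.0037, (K−S)⁺=15.0663, hold=14.3258 ⇒ V=15.0663 exercise | (k=5,j=1): S=108.9336, (K−S)⁺=1.1364, hold=4.1527 ⇒ V=4.1527 continue | (k=5,j=2): S=124.9060, (K−S)⁺=0.0000, hold=0.2452 ⇒ V=0.2452 continue | (k=5,j=3): S=143.2203, (K−S)⁺=0.0000, hold=0.0000 ⇒ V=0.0000 continue | (k=5,j=4): S=164.2199, (K−S)⁺=0.0000, hold=0.0000 ⇒ V=0.0000 continue | (k=5,j=5): S=188.2986, (K−S)⁺=0.0000, hold=0.0000 ⇒ V=0.0000 continue  boundary S*=95.0037
step 4: (k=4,j=0): S=101.7305, (K−S)⁺=8.3395, hold=9.1940 ⇒ V=9.1940 continue | (k=4,j=1): S=116.6467, (K−S)⁺=0.0000, hold=2.0585 ⇒ V=2.0585 continue | (k=4,j=2): S=133.7500, (K−S)⁺=0.0000, hold=0.1139 ⇒ V=0.1139 continue | (k=4,j=3): S=153.3611, (K−S)⁺=0.0000, hold=0.0000 ⇒ V=0.0000 continue | (k=4,j=4): S=175.8476, (K−S)⁺=0.0000, hold=0.0000 ⇒ V=0.0000 continue  boundary S*=-
step 3: (k=3,j=0): S=108.9336, (K−S)⁺=1.1364, hold=5.3590 ⇒ V=5.3590 continue | (k=3,j=1): S=124.9060, (K−S)⁺=0.0000, hold=1.0164 ⇒ V=1.0164 continue | (k=3,j=2): S=143.2203, (K−S)⁺=0.0000, hold=0.0529 ⇒ V=0.0529 continue | (k=3,j=3): S=164.2199, (K−S)⁺=0.0000, hold=0.0000 ⇒ V=0.0000 continue  boundary S*=-
step 2: (k=2,j=0): S=116.6467, (K−S)⁺=0.0000, hold=3.0267 ⇒ V=3.0267 continue | (k=2,j=1): S=133.7500, (K−S)⁺=0.0000, hold=0.5001 ⇒ V=0.5001 continue | (k=2,j=2): S=153.3611, (K−S)⁺=0.0000, hold=0.0246 ⇒ V=0.0246 continue  boundary S*=-
step 1: (k=1,j=0): S=124.9060, (K−S)⁺=0.0000, hold=1.6703 ⇒ V=1.6703 continue | (k=1,j=1): S=143.2203, (K−S)⁺=0.0000, hold=0.2453 ⇒ V=0.2453 continue  boundary S*=-
step 0: (k=0,j=0): S=133.7500, (K−S)⁺=0.0000, hold=0.9055 ⇒ V=0.9055 continue  boundary S*=-

price = 0.9055
boundary = - - - - - 95.0037 101.7305
tree:
0.9055
1.6703 0.2453
3.0267 0.5001 0.0246
5.3590 1.0164 0.0529 0.0000
9.1940 2.0585 0.1139 0.0000 0.0000
15.0663 4.1527 0.2452 0.0000 0.0000 0.0000
21.3483 8.3395 0.5278 0.0000 0.0000 0.0000 0.0000
27.2149 15.0663 1.1364 0.0000 0.0000 0.0000 0.0000 0.0000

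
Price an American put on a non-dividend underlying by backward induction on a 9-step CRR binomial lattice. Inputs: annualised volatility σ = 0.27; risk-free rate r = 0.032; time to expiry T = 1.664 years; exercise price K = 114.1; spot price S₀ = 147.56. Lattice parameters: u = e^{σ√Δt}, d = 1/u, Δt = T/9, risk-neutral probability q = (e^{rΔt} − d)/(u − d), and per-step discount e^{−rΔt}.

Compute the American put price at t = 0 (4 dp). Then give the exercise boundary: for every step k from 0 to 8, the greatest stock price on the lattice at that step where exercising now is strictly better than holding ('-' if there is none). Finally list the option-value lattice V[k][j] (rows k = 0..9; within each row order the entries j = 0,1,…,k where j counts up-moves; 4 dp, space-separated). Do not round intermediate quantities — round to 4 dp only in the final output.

price = 4.8828
boundary = - - - - - 82.5787 73.5272 82.5787 92.7445
tree:
4.8828
7.4977 2.2894
11.2457 3.7866 0.7985
16.4090 6.1441 1.4413 0.1563
23.1797 9.7392 2.5718 0.3122 0.0000
31.5213 14.9978 4.5231 0.6237 0.0000 0.0000
40.5728 22.2647 7.8078 1.2462 0.0000 0.0000 0.0000
48.6321 31.5213 13.1441 2.4897 0.0000 0.0000 0.0000 0.0000
55.8081 40.5728 21.3555 4.9743 0.0000 0.0000 0.0000 0.0000 0.0000
62.1975 48.6321 31.5213 9.9382 0.0000 0.0000 0.0000 0.0000 0.0000 0.0000

params: Δt=0.18489 u=1.12310 d=0.89039 q=0.49651 e^(-rΔt)=0.99410
t_9 payoffs: 62.1975 48.6321 31.5213 9.9382 0.0000 0.0000 0.0000 0.0000 0.0000 0.0000
t_8: node(8,0) S=58.2919 payoff=55.8081 vs cont=55.1350 → 55.8081 [stop]  node(8,1) S=73.5272 payoff=40.5728 vs cont=39.8997 → 40.5728 [stop]  node(8,2) S=92.7445 payoff=21.3555 vs cont=20.6824 → 21.3555 [stop]  node(8,3) S=116.9845 payoff=0.0000 vs cont=4.9743 → 4.9743 [wait]  node(8,4) S=147.5600 payoff=0.0000 vs cont=0.0000 → 0.0000 [wait]  node(8,5) S=186.1268 payoff=0.0000 vs cont=0.0000 → 0.0000 [wait]  node(8,6) S=234.7734 payoff=0.0000 vs cont=0.0000 → 0.0000 [wait]  node(8,7) S=296.1346 payoff=0.0000 vs cont=0.0000 → 0.0000 [wait]  node(8,8) S=373.5332 payoff=0.0000 vs cont=0.0000 → 0.0000 [wait]  ⇒ S*(8)=92.7445
t_7: node(7,0) S=65.4679 payoff=48.6321 vs cont=47.9591 → 48.6321 [stop]  node(7,1) S=82.5787 payoff=31.5213 vs cont=30.8482 → 31.5213 [stop]  node(7,2) S=104.1618 payoff=9.9382 vs cont=13.1441 → 13.1441 [wait]  node(7,3) S=131.3858 payoff=0.0000 vs cont=2.4897 → 2.4897 [wait]  node(7,4) S=165.7253 payoff=0.0000 vs cont=0.0000 → 0.0000 [wait]  node(7,5) S=209.0397 payoff=0.0000 vs cont=0.0000 → 0.0000 [wait]  node(7,6) S=263.6750 payoff=0.0000 vs cont=0.0000 → 0.0000 [wait]  node(7,7) S=332.5900 payoff=0.0000 vs cont=0.0000 → 0.0000 [wait]  ⇒ S*(7)=82.5787
t_6: node(6,0) S=73.5272 payoff=40.5728 vs cont=39.8997 → 40.5728 [stop]  node(6,1) S=92.7445 payoff=21.3555 vs cont=22.2647 → 22.2647 [wait]  node(6,2) S=116.9845 payoff=0.0000 vs cont=7.8078 → 7.8078 [wait]  node(6,3) S=147.5600 payoff=0.0000 vs cont=1.2462 → 1.2462 [wait]  node(6,4) S=186.1268 payoff=0.0000 vs cont=0.0000 → 0.0000 [wait]  node(6,5) S=234.7734 payoff=0.0000 vs cont=0.0000 → 0.0000 [wait]  node(6,6) S=296.1346 payoff=0.0000 vs cont=0.0000 → 0.0000 [wait]  ⇒ S*(6)=73.5272
t_5: node(5,0) S=82.5787 payoff=31.5213 vs cont=31.2970 → 31.5213 [stop]  node(5,1) S=104.1618 payoff=9.9382 vs cont=14.9978 → 14.9978 [wait]  node(5,2) S=131.3858 payoff=0.0000 vs cont=4.5231 → 4.5231 [wait]  node(5,3) S=165.7253 payoff=0.0000 vs cont=0.6237 → 0.6237 [wait]  node(5,4) S=209.0397 payoff=0.0000 vs cont=0.0000 → 0.0000 [wait]  node(5,5) S=263.6750 payoff=0.0000 vs cont=0.0000 → 0.0000 [wait]  ⇒ S*(5)=82.5787
t_4: node(4,0) S=92.7445 payoff=21.3555 vs cont=23.1797 → 23.1797 [wait]  node(4,1) S=116.9845 payoff=0.0000 vs cont=9.7392 → 9.7392 [wait]  node(4,2) S=147.5600 payoff=0.0000 vs cont=2.5718 → 2.5718 [wait]  node(4,3) S=186.1268 payoff=0.0000 vs cont=0.3122 → 0.3122 [wait]  node(4,4) S=234.7734 payoff=0.0000 vs cont=0.0000 → 0.0000 [wait]  ⇒ S*(4)=-
t_3: node(3,0) S=104.1618 payoff=9.9382 vs cont=16.4090 → 16.4090 [wait]  node(3,1) S=131.3858 payoff=0.0000 vs cont=6.1441 → 6.1441 [wait]  node(3,2) S=165.7253 payoff=0.0000 vs cont=1.4413 → 1.4413 [wait]  node(3,3) S=209.0397 payoff=0.0000 vs cont=0.1563 → 0.1563 [wait]  ⇒ S*(3)=-
t_2: node(2,0) S=116.9845 payoff=0.0000 vs cont=11.2457 → 11.2457 [wait]  node(2,1) S=147.5600 payoff=0.0000 vs cont=3.7866 → 3.7866 [wait]  node(2,2) S=186.1268 payoff=0.0000 vs cont=0.7985 → 0.7985 [wait]  ⇒ S*(2)=-
t_1: node(1,0) S=131.3858 payoff=0.0000 vs cont=7.4977 → 7.4977 [wait]  node(1,1) S=165.7253 payoff=0.0000 vs cont=2.2894 → 2.2894 [wait]  ⇒ S*(1)=-
t_0: node(0,0) S=147.5600 payoff=0.0000 vs cont=4.8828 → 4.8828 [wait]  ⇒ S*(0)=-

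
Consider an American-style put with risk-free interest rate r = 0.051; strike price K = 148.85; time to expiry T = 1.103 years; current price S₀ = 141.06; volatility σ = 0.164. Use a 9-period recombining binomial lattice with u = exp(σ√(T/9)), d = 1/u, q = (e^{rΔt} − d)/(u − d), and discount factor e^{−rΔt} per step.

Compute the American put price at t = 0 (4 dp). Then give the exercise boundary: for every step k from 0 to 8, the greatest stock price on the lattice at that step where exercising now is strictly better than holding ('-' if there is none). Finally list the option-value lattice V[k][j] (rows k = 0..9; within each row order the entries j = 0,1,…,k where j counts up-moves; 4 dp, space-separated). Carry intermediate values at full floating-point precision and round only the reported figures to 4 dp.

price = 10.9379
boundary = - - 125.7580 118.7412 125.7580 133.1894 125.7580 133.1894 141.0600
tree:
10.9379
16.1492 6.6295
23.0920 10.4278 3.4738
30.1088 15.8381 5.9442 1.4116
36.7341 23.0920 9.8482 2.6906 0.3395
42.9897 30.1088 15.6606 5.0156 0.7431 0.0000
48.8963 36.7341 23.0920 9.0664 1.6263 0.0000 0.0000
54.4733 42.9897 30.1088 15.6606 3.5593 0.0000 0.0000 0.0000
59.7391 48.8963 36.7341 23.0920 7.7900 0.0000 0.0000 0.0000 0.0000
64.7112 54.4733 42.9897 30.1088 15.6606 0.0000 0.0000 0.0000 0.0000 0.0000

params: Δt=0.12256 u=1.05909 d=0.94420 q=0.54022 e^(-rΔt)=0.99377
t_9 payoffs: 64.7112 54.4733 42.9897 30.1088 15.6606 0.0000 0.0000 0.0000 0.0000 0.0000
t_8: node(8,0) S=89.1109 payoff=59.7391 vs cont=58.8117 → 59.7391 [stop]  node(8,1) S=99.9537 payoff=48.8963 vs cont=47.9688 → 48.8963 [stop]  node(8,2) S=112.1159 payoff=36.7341 vs cont=35.8066 → 36.7341 [stop]  node(8,3) S=125.7580 payoff=23.0920 vs cont=22.1646 → 23.0920 [stop]  node(8,4) S=141.0600 payoff=7.7900 vs cont=7.1555 → 7.7900 [stop]  node(8,5) S=158.2239 payoff=0.0000 vs cont=0.0000 → 0.0000 [wait]  node(8,6) S=177.4764 payoff=0.0000 vs cont=0.0000 → 0.0000 [wait]  node(8,7) S=199.0714 payoff=0.0000 vs cont=0.0000 → 0.0000 [wait]  node(8,8) S=223.2940 payoff=0.0000 vs cont=0.0000 → 0.0000 [wait]  ⇒ S*(8)=141.0600
t_7: node(7,0) S=94.3767 payoff=54.4733 vs cont=53.5458 → 54.4733 [stop]  node(7,1) S=105.8603 payoff=42.9897 vs cont=42.0622 → 42.9897 [stop]  node(7,2) S=118.7412 payoff=30.1088 vs cont=29.1813 → 30.1088 [stop]  node(7,3) S=133.1894 payoff=15.6606 vs cont=14.7331 → 15.6606 [stop]  node(7,4) S=149.3957 payoff=0.0000 vs cont=3.5593 → 3.5593 [wait]  node(7,5) S=167.5739 payoff=0.0000 vs cont=0.0000 → 0.0000 [wait]  node(7,6) S=187.9640 payoff=0.0000 vs cont=0.0000 → 0.0000 [wait]  node(7,7) S=210.8351 payoff=0.0000 vs cont=0.0000 → 0.0000 [wait]  ⇒ S*(7)=133.1894
t_6: node(6,0) S=99.9537 payoff=48.8963 vs cont=47.9688 → 48.8963 [stop]  node(6,1) S=112.1159 payoff=36.7341 vs cont=35.8066 → 36.7341 [stop]  node(6,2) S=125.7580 payoff=23.0920 vs cont=22.1646 → 23.0920 [stop]  node(6,3) S=141.0600 payoff=7.7900 vs cont=9.0664 → 9.0664 [wait]  node(6,4) S=158.2239 payoff=0.0000 vs cont=1.6263 → 1.6263 [wait]  node(6,5) S=177.4764 payoff=0.0000 vs cont=0.0000 → 0.0000 [wait]  node(6,6) S=199.0714 payoff=0.0000 vs cont=0.0000 → 0.0000 [wait]  ⇒ S*(6)=125.7580
t_5: node(5,0) S=105.8603 payoff=42.9897 vs cont=42.0622 → 42.9897 [stop]  node(5,1) S=118.7412 payoff=30.1088 vs cont=29.1813 → 30.1088 [stop]  node(5,2) S=133.1894 payoff=15.6606 vs cont=15.4183 → 15.6606 [stop]  node(5,3) S=149.3957 payoff=0.0000 vs cont=5.0156 → 5.0156 [wait]  node(5,4) S=167.5739 payoff=0.0000 vs cont=0.7431 → 0.7431 [wait]  node(5,5) S=187.9640 payoff=0.0000 vs cont=0.0000 → 0.0000 [wait]  ⇒ S*(5)=133.1894
t_4: node(4,0) S=112.1159 payoff=36.7341 vs cont=35.8066 → 36.7341 [stop]  node(4,1) S=125.7580 payoff=23.0920 vs cont=22.1646 → 23.0920 [stop]  node(4,2) S=141.0600 payoff=7.7900 vs cont=9.8482 → 9.8482 [wait]  node(4,3) S=158.2239 payoff=0.0000 vs cont=2.6906 → 2.6906 [wait]  node(4,4) S=177.4764 payoff=0.0000 vs cont=0.3395 → 0.3395 [wait]  ⇒ S*(4)=125.7580
t_3: node(3,0) S=118.7412 payoff=30.1088 vs cont=29.1813 → 30.1088 [stop]  node(3,1) S=133.1894 payoff=15.6606 vs cont=15.8381 → 15.8381 [wait]  node(3,2) S=149.3957 payoff=0.0000 vs cont=5.9442 → 5.9442 [wait]  node(3,3) S=167.5739 payoff=0.0000 vs cont=1.4116 → 1.4116 [wait]  ⇒ S*(3)=118.7412
t_2: node(2,0) S=125.7580 payoff=23.0920 vs cont=22.2598 → 23.0920 [stop]  node(2,1) S=141.0600 payoff=7.7900 vs cont=10.4278 → 10.4278 [wait]  node(2,2) S=158.2239 payoff=0.0000 vs cont=3.4738 → 3.4738 [wait]  ⇒ S*(2)=125.7580
t_1: node(1,0) S=133.1894 payoff=15.6606 vs cont=16.1492 → 16.1492 [wait]  node(1,1) S=149.3957 payoff=0.0000 vs cont=6.6295 → 6.6295 [wait]  ⇒ S*(1)=-
t_0: node(0,0) S=141.0600 payoff=7.7900 vs cont=10.9379 → 10.9379 [wait]  ⇒ S*(0)=-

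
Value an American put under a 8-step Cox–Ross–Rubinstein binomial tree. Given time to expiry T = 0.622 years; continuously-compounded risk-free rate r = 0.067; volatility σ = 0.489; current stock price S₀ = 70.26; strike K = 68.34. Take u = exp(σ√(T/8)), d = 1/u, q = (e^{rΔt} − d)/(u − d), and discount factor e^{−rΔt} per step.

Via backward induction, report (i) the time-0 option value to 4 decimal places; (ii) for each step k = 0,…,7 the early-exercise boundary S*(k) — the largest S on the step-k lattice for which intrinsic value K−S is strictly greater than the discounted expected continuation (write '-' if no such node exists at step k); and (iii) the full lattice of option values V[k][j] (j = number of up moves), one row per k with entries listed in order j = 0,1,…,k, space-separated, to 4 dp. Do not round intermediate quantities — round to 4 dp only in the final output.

Δt=0.07775  u=1.14608  d=0.87254  q=0.48506  discount=0.99480
step 8 (expiry): payoffs max(K−S,0) = 44.7366 37.3366 27.6168 14.8497 0.0000 0.0000 0.0000 0.0000 0.0000
step 7: (k=7,j=0): S=27.0515, (K−S)⁺=41.2885, hold=40.9334 ⇒ V=41.2885 exercise | (k=7,j=1): S=35.5325, (K−S)⁺=32.8075, hold=32.4525 ⇒ V=32.8075 exercise | (k=7,j=2): S=46.6722, (K−S)⁺=21.6678, hold=21.3127 ⇒ V=21.6678 exercise | (k=7,j=3): S=61.3044, (K−S)⁺=7.0356, hold=7.6070 ⇒ V=7.6070 continue | (k=7,j=4): S=80.5239, (K−S)⁺=0.0000, hold=0.0000 ⇒ V=0.0000 continue | (k=7,j=5): S=105.7689, (K−S)⁺=0.0000, hold=0.0000 ⇒ V=0.0000 continue | (k=7,j=6): S=138.9284, (K−S)⁺=0.0000, hold=0.0000 ⇒ V=0.0000 continue | (k=7,j=7): S=182.4838, (K−S)⁺=0.0000, hold=0.0000 ⇒ V=0.0000 continue  boundary S*=46.6722
step 6: (k=6,j=0): S=31.0034, (K−S)⁺=37.3366, hold=36.9816 ⇒ V=37.3366 exercise | (k=6,j=1): S=40.7232, (K−S)⁺=27.6168, hold=27.2617 ⇒ V=27.6168 exercise | (k=6,j=2): S=53.4903, (K−S)⁺=14.8497, hold=14.7704 ⇒ V=14.8497 exercise | (k=6,j=3): S=70.2600, (K−S)⁺=0.0000, hold=3.8968 ⇒ V=3.8968 continue | (k=6,j=4): S=92.2872, (K−S)⁺=0.0000, hold=0.0000 ⇒ V=0.0000 continue | (k=6,j=5): S=121.2201, (K−S)⁺=0.0000, hold=0.0000 ⇒ V=0.0000 continue | (k=6,j=6): S=159.2237, (K−S)⁺=0.0000, hold=0.0000 ⇒ V=0.0000 continue  boundary S*=53.4903
step 5: (k=5,j=0): S=35.5325, (K−S)⁺=32.8075, hold=32.4525 ⇒ V=32.8075 exercise | (k=5,j=1): S=46.6722, (K−S)⁺=21.6678, hold=21.3127 ⇒ V=21.6678 exercise | (k=5,j=2): S=61.3044, (K−S)⁺=7.0356, hold=9.4874 ⇒ V=9.4874 continue | (k=5,j=3): S=80.5239, (K−S)⁺=0.0000, hold=1.9962 ⇒ V=1.9962 continue | (k=5,j=4): S=105.7689, (K−S)⁺=0.0000, hold=0.0000 ⇒ V=0.0000 continue | (k=5,j=5): S=138.9284, (K−S)⁺=0.0000, hold=0.0000 ⇒ V=0.0000 continue  boundary S*=46.6722
step 4: (k=4,j=0): S=40.7232, (K−S)⁺=27.6168, hold=27.2617 ⇒ V=27.6168 exercise | (k=4,j=1): S=53.4903, (K−S)⁺=14.8497, hold=15.6777 ⇒ V=15.6777 continue | (k=4,j=2): S=70.2600, (K−S)⁺=0.0000, hold=5.8233 ⇒ V=5.8233 continue | (k=4,j=3): S=92.2872, (K−S)⁺=0.0000, hold=1.0226 ⇒ V=1.0226 continue | (k=4,j=4): S=121.2201, (K−S)⁺=0.0000, hold=0.0000 ⇒ V=0.0000 continue  boundary S*=40.7232
step 3: (k=3,j=0): S=46.6722, (K−S)⁺=21.6678, hold=21.7123 ⇒ V=21.7123 continue | (k=3,j=1): S=61.3044, (K−S)⁺=7.0356, hold=10.8411 ⇒ V=10.8411 continue | (k=3,j=2): S=80.5239, (K−S)⁺=0.0000, hold=3.4765 ⇒ V=3.4765 continue | (k=3,j=3): S=105.7689, (K−S)⁺=0.0000, hold=0.5238 ⇒ V=0.5238 continue  boundary S*=-
step 2: (k=2,j=0): S=53.4903, (K−S)⁺=14.8497, hold=16.3537 ⇒ V=16.3537 continue | (k=2,j=1): S=70.2600, (K−S)⁺=0.0000, hold=7.2311 ⇒ V=7.2311 continue | (k=2,j=2): S=92.2872, (K−S)⁺=0.0000, hold=2.0337 ⇒ V=2.0337 continue  boundary S*=-
step 1: (k=1,j=0): S=61.3044, (K−S)⁺=7.0356, hold=11.8667 ⇒ V=11.8667 continue | (k=1,j=1): S=80.5239, (K−S)⁺=0.0000, hold=4.6856 ⇒ V=4.6856 continue  boundary S*=-
step 0: (k=0,j=0): S=70.2600, (K−S)⁺=0.0000, hold=8.3399 ⇒ V=8.3399 continue  boundary S*=-

price = 8.3399
boundary = - - - - 40.7232 46.6722 53.4903 46.6722
tree:
8.3399
11.8667 4.6856
16.3537 7.2311 2.0337
21.7123 10.8411 3.4765 0.5238
27.6168 15.6777 5.8233 1.0226 0.0000
32.8075 21.6678 9.4874 1.9962 0.0000 0.0000
37.3366 27.6168 14.8497 3.8968 0.0000 0.0000 0.0000
41.2885 32.8075 21.6678 7.6070 0.0000 0.0000 0.0000 0.0000
44.7366 37.3366 27.6168 14.8497 0.0000 0.0000 0.0000 0.0000 0.0000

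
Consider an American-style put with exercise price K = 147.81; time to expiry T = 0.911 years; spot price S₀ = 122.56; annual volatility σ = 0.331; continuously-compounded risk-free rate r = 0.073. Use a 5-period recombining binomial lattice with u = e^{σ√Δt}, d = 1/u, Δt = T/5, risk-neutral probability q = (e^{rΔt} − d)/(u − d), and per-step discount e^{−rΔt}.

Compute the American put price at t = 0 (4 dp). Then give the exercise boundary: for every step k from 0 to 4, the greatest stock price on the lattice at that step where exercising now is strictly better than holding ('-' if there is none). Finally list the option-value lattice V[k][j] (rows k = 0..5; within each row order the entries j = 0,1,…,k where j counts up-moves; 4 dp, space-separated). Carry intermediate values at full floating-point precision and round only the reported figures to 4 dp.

price = 28.3736
boundary = - 106.4115 92.3907 106.4115 122.5600
tree:
28.3736
41.3985 16.6996
55.4193 26.8978 7.4147
67.5927 41.3985 13.7783 1.5425
78.1621 55.4193 25.2500 3.2030 0.0000
87.3389 67.5927 41.3985 6.6509 0.0000 0.0000

Δt=0.18220  u=1.15176  d=0.86824  q=0.51196  discount=0.98679
step 5 (expiry): payoffs max(K−S,0) = 87.3389 67.5927 41.3985 6.6509 0.0000 0.0000
step 4: (k=4,j=0): S=69.6479, (K−S)⁺=78.1621, hold=76.2091 ⇒ V=78.1621 exercise | (k=4,j=1): S=92.3907, (K−S)⁺=55.4193, hold=53.4663 ⇒ V=55.4193 exercise | (k=4,j=2): S=122.5600, (K−S)⁺=25.2500, hold=23.2971 ⇒ V=25.2500 exercise | (k=4,j=3): S=162.5807, (K−S)⁺=0.0000, hold=3.2030 ⇒ V=3.2030 continue | (k=4,j=4): S=215.6698, (K−S)⁺=0.0000, hold=0.0000 ⇒ V=0.0000 continue  boundary S*=122.5600
step 3: (k=3,j=0): S=80.2173, (K−S)⁺=67.5927, hold=65.6397 ⇒ V=67.5927 exercise | (k=3,j=1): S=106.4115, (K−S)⁺=41.3985, hold=39.4455 ⇒ V=41.3985 exercise | (k=3,j=2): S=141.1591, (K−S)⁺=6.6509, hold=13.7783 ⇒ V=13.7783 continue | (k=3,j=3): S=187.2532, (K−S)⁺=0.0000, hold=1.5425 ⇒ V=1.5425 continue  boundary S*=106.4115
step 2: (k=2,j=0): S=92.3907, (K−S)⁺=55.4193, hold=53.4663 ⇒ V=55.4193 exercise | (k=2,j=1): S=122.5600, (K−S)⁺=25.2500, hold=26.8978 ⇒ V=26.8978 continue | (k=2,j=2): S=162.5807, (K−S)⁺=0.0000, hold=7.4147 ⇒ V=7.4147 continue  boundary S*=92.3907
step 1: (k=1,j=0): S=106.4115, (K−S)⁺=41.3985, hold=40.2780 ⇒ V=41.3985 exercise | (k=1,j=1): S=141.1591, (K−S)⁺=6.6509, hold=16.6996 ⇒ V=16.6996 continue  boundary S*=106.4115
step 0: (k=0,j=0): S=122.5600, (K−S)⁺=25.2500, hold=28.3736 ⇒ V=28.3736 continue  boundary S*=-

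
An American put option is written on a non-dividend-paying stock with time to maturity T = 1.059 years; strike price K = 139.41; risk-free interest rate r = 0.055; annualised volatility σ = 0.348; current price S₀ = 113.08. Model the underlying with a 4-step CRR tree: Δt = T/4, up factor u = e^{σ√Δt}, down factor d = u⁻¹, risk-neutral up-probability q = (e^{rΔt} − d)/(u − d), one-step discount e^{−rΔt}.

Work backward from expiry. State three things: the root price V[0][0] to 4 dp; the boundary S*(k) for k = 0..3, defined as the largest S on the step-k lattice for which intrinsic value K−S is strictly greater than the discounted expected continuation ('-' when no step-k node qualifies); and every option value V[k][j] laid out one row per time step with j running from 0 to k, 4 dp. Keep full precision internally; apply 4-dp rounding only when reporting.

price = 30.7979
boundary = - 94.5412 79.0418 94.5412
tree:
30.7979
44.8688 17.4161
60.3682 28.6760 6.4938
73.3266 44.8688 13.0760 0.0000
84.1606 60.3682 26.3300 0.0000 0.0000

Δt=0.26475, u=1.19609, d=0.83606, q=0.49609, disc=e^(-rΔt)=0.98554
k=4 terminal: V=max(K-S,0) → 84.1606 60.3682 26.3300 0.0000 0.0000
k=3: j=0 S=66.0834 intr=73.3266 cont=71.3113 V=73.3266[EX]; j=1 S=94.5412 intr=44.8688 cont=42.8535 V=44.8688[EX]; j=2 S=135.2541 intr=4.1559 cont=13.0760 V=13.0760[hold]; j=3 S=193.4993 intr=0.0000 cont=0.0000 V=0.0000[hold]  S*(3)=94.5412
k=2: j=0 S=79.0418 intr=60.3682 cont=58.3529 V=60.3682[EX]; j=1 S=113.0800 intr=26.3300 cont=28.6760 V=28.6760[hold]; j=2 S=161.7763 intr=0.0000 cont=6.4938 V=6.4938[hold]  S*(2)=79.0418
k=1: j=0 S=94.5412 intr=44.8688 cont=44.0005 V=44.8688[EX]; j=1 S=135.2541 intr=4.1559 cont=17.4161 V=17.4161[hold]  S*(1)=94.5412
k=0: j=0 S=113.0800 intr=26.3300 cont=30.7979 V=30.7979[hold]  S*(0)=-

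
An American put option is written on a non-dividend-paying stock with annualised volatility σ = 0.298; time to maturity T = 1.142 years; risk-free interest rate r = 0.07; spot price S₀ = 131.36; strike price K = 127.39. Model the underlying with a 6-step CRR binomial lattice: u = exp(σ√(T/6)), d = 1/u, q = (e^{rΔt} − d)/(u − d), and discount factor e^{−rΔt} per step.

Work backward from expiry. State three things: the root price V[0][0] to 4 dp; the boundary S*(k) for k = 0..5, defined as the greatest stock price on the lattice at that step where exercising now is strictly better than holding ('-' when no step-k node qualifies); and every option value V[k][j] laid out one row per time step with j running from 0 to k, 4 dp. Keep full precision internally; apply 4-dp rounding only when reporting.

Δt=0.19033  u=1.13884  d=0.87809  q=0.51898  discount=0.98677
step 6 (expiry): payoffs max(K−S,0) = 67.1771 49.2966 26.1065 0.0000 0.0000 0.0000 0.0000
step 5: (k=5,j=0): S=68.5728, (K−S)⁺=58.8172, hold=57.1312 ⇒ V=58.8172 exercise | (k=5,j=1): S=88.9358, (K−S)⁺=38.4542, hold=36.7682 ⇒ V=38.4542 exercise | (k=5,j=2): S=115.3456, (K−S)⁺=12.0444, hold=12.3915 ⇒ V=12.3915 continue | (k=5,j=3): S=149.5979, (K−S)⁺=0.0000, hold=0.0000 ⇒ V=0.0000 continue | (k=5,j=4): S=194.0215, (K−S)⁺=0.0000, hold=0.0000 ⇒ V=0.0000 continue | (k=5,j=5): S=251.6369, (K−S)⁺=0.0000, hold=0.0000 ⇒ V=0.0000 continue  boundary S*=88.9358
step 4: (k=4,j=0): S=78.0934, (K−S)⁺=49.2966, hold=47.6106 ⇒ V=49.2966 exercise | (k=4,j=1): S=101.2835, (K−S)⁺=26.1065, hold=24.5982 ⇒ V=26.1065 exercise | (k=4,j=2): S=131.3600, (K−S)⁺=0.0000, hold=5.8817 ⇒ V=5.8817 continue | (k=4,j=3): S=170.3678, (K−S)⁺=0.0000, hold=0.0000 ⇒ V=0.0000 continue | (k=4,j=4): S=220.9592, (K−S)⁺=0.0000, hold=0.0000 ⇒ V=0.0000 continue  boundary S*=101.2835
step 3: (k=3,j=0): S=88.9358, (K−S)⁺=38.4542, hold=36.7682 ⇒ V=38.4542 exercise | (k=3,j=1): S=115.3456, (K−S)⁺=12.0444, hold=15.4036 ⇒ V=15.4036 continue | (k=3,j=2): S=149.5979, (K−S)⁺=0.0000, hold=2.7917 ⇒ V=2.7917 continue | (k=3,j=3): S=194.0215, (K−S)⁺=0.0000, hold=0.0000 ⇒ V=0.0000 continue  boundary S*=88.9358
step 2: (k=2,j=0): S=101.2835, (K−S)⁺=26.1065, hold=26.1408 ⇒ V=26.1408 continue | (k=2,j=1): S=131.3600, (K−S)⁺=0.0000, hold=8.7410 ⇒ V=8.7410 continue | (k=2,j=2): S=170.3678, (K−S)⁺=0.0000, hold=1.3251 ⇒ V=1.3251 continue  boundary S*=-
step 1: (k=1,j=0): S=115.3456, (K−S)⁺=12.0444, hold=16.8842 ⇒ V=16.8842 continue | (k=1,j=1): S=149.5979, (K−S)⁺=0.0000, hold=4.8276 ⇒ V=4.8276 continue  boundary S*=-
step 0: (k=0,j=0): S=131.3600, (K−S)⁺=0.0000, hold=10.4864 ⇒ V=10.4864 continue  boundary S*=-

price = 10.4864
boundary = - - - 88.9358 101.2835 88.9358
tree:
10.4864
16.8842 4.8276
26.1408 8.7410 1.3251
38.4542 15.4036 2.7917 0.0000
49.2966 26.1065 5.8817 0.0000 0.0000
58.8172 38.4542 12.3915 0.0000 0.0000 0.0000
67.1771 49.2966 26.1065 0.0000 0.0000 0.0000 0.0000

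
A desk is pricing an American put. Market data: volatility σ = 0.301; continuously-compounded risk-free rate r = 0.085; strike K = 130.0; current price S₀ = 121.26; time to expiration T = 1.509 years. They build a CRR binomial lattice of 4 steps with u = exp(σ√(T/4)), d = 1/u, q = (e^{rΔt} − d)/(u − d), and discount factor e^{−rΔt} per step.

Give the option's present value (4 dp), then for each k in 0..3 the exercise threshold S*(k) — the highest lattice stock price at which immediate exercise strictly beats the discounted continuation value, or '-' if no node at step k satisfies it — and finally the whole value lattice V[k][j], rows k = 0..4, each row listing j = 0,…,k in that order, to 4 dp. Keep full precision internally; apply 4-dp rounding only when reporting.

price = 16.9354
boundary = - 100.7922 83.7792 100.7922
tree:
16.9354
29.2078 7.5648
46.2208 15.0031 1.7229
60.3621 29.2078 3.8805 0.0000
72.1165 46.2208 8.7400 0.0000 0.0000

params: Δt=0.37725 u=1.20307 d=0.83121 q=0.54154 e^(-rΔt)=0.96844
t_4 payoffs: 72.1165 46.2208 8.7400 0.0000 0.0000
t_3: node(3,0) S=69.6379 payoff=60.3621 vs cont=56.2597 → 60.3621 [stop]  node(3,1) S=100.7922 payoff=29.2078 vs cont=25.1053 → 29.2078 [stop]  node(3,2) S=145.8842 payoff=0.0000 vs cont=3.8805 → 3.8805 [wait]  node(3,3) S=211.1494 payoff=0.0000 vs cont=0.0000 → 0.0000 [wait]  ⇒ S*(3)=100.7922
t_2: node(2,0) S=83.7792 payoff=46.2208 vs cont=42.1183 → 46.2208 [stop]  node(2,1) S=121.2600 payoff=8.7400 vs cont=15.0031 → 15.0031 [wait]  node(2,2) S=175.5089 payoff=0.0000 vs cont=1.7229 → 1.7229 [wait]  ⇒ S*(2)=83.7792
t_1: node(1,0) S=100.7922 payoff=29.2078 vs cont=28.3900 → 29.2078 [stop]  node(1,1) S=145.8842 payoff=0.0000 vs cont=7.5648 → 7.5648 [wait]  ⇒ S*(1)=100.7922
t_0: node(0,0) S=121.2600 payoff=8.7400 vs cont=16.9354 → 16.9354 [wait]  ⇒ S*(0)=-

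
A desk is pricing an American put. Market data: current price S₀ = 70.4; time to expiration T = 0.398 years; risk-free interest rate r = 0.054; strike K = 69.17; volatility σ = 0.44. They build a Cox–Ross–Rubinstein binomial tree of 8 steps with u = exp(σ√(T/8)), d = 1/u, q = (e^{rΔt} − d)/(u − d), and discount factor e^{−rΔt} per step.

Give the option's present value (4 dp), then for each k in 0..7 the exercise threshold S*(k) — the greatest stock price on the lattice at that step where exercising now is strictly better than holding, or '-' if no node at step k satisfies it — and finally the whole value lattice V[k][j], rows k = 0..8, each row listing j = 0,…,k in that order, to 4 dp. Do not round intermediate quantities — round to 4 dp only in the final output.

Δt=0.04975  u=1.10312  d=0.90652  q=0.48917  discount=0.99732
step 8 (expiry): payoffs max(K−S,0) = 37.0632 30.1002 21.6272 11.3166 0.0000 0.0000 0.0000 0.0000 0.0000
step 7: (k=7,j=0): S=35.4176, (K−S)⁺=33.7524, hold=33.5668 ⇒ V=33.7524 exercise | (k=7,j=1): S=43.0986, (K−S)⁺=26.0714, hold=25.8859 ⇒ V=26.0714 exercise | (k=7,j=2): S=52.4453, (K−S)⁺=16.7247, hold=16.5391 ⇒ V=16.7247 exercise | (k=7,j=3): S=63.8191, (K−S)⁺=5.3509, hold=5.7654 ⇒ V=5.7654 continue | (k=7,j=4): S=77.6595, (K−S)⁺=0.0000, hold=0.0000 ⇒ V=0.0000 continue | (k=7,j=5): S=94.5015, (K−S)⁺=0.0000, hold=0.0000 ⇒ V=0.0000 continue | (k=7,j=6): S=114.9959, (K−S)⁺=0.0000, hold=0.0000 ⇒ V=0.0000 continue | (k=7,j=7): S=139.9350, (K−S)⁺=0.0000, hold=0.0000 ⇒ V=0.0000 continue  boundary S*=52.4453
step 6: (k=6,j=0): S=39.0698, (K−S)⁺=30.1002, hold=29.9147 ⇒ V=30.1002 exercise | (k=6,j=1): S=47.5428, (K−S)⁺=21.6272, hold=21.4416 ⇒ V=21.6272 exercise | (k=6,j=2): S=57.8534, (K−S)⁺=11.3166, hold=11.3333 ⇒ V=11.3333 continue | (k=6,j=3): S=70.4000, (K−S)⁺=0.0000, hold=2.9372 ⇒ V=2.9372 continue | (k=6,j=4): S=85.6676, (K−S)⁺=0.0000, hold=0.0000 ⇒ V=0.0000 continue | (k=6,j=5): S=104.2463, (K−S)⁺=0.0000, hold=0.0000 ⇒ V=0.0000 continue | (k=6,j=6): S=126.8541, (K−S)⁺=0.0000, hold=0.0000 ⇒ V=0.0000 continue  boundary S*=47.5428
step 5: (k=5,j=0): S=43.0986, (K−S)⁺=26.0714, hold=25.8859 ⇒ V=26.0714 exercise | (k=5,j=1): S=52.4453, (K−S)⁺=16.7247, hold=16.5472 ⇒ V=16.7247 exercise | (k=5,j=2): S=63.8191, (K−S)⁺=5.3509, hold=7.2068 ⇒ V=7.2068 continue | (k=5,j=3): S=77.6595, (K−S)⁺=0.0000, hold=1.4964 ⇒ V=1.4964 continue | (k=5,j=4): S=94.5015, (K−S)⁺=0.0000, hold=0.0000 ⇒ V=0.0000 continue | (k=5,j=5): S=114.9959, (K−S)⁺=0.0000, hold=0.0000 ⇒ V=0.0000 continue  boundary S*=52.4453
step 4: (k=4,j=0): S=47.5428, (K−S)⁺=21.6272, hold=21.4416 ⇒ V=21.6272 exercise | (k=4,j=1): S=57.8534, (K−S)⁺=11.3166, hold=12.0365 ⇒ V=12.0365 continue | (k=4,j=2): S=70.4000, (K−S)⁺=0.0000, hold=4.4016 ⇒ V=4.4016 continue | (k=4,j=3): S=85.6676, (K−S)⁺=0.0000, hold=0.7624 ⇒ V=0.7624 continue | (k=4,j=4): S=104.2463, (K−S)⁺=0.0000, hold=0.0000 ⇒ V=0.0000 continue  boundary S*=47.5428
step 3: (k=3,j=0): S=52.4453, (K−S)⁺=16.7247, hold=16.8903 ⇒ V=16.8903 continue | (k=3,j=1): S=63.8191, (K−S)⁺=5.3509, hold=8.2795 ⇒ V=8.2795 continue | (k=3,j=2): S=77.6595, (K−S)⁺=0.0000, hold=2.6144 ⇒ V=2.6144 continue | (k=3,j=3): S=94.5015, (K−S)⁺=0.0000, hold=0.3884 ⇒ V=0.3884 continue  boundary S*=-
step 2: (k=2,j=0): S=57.8534, (K−S)⁺=11.3166, hold=12.6441 ⇒ V=12.6441 continue | (k=2,j=1): S=70.4000, (K−S)⁺=0.0000, hold=5.4935 ⇒ V=5.4935 continue | (k=2,j=2): S=85.6676, (K−S)⁺=0.0000, hold=1.5214 ⇒ V=1.5214 continue  boundary S*=-
step 1: (k=1,j=0): S=63.8191, (K−S)⁺=5.3509, hold=9.1217 ⇒ V=9.1217 continue | (k=1,j=1): S=77.6595, (K−S)⁺=0.0000, hold=3.5410 ⇒ V=3.5410 continue  boundary S*=-
step 0: (k=0,j=0): S=70.4000, (K−S)⁺=0.0000, hold=6.3747 ⇒ V=6.3747 continue  boundary S*=-

price = 6.3747
boundary = - - - - 47.5428 52.4453 47.5428 52.4453
tree:
6.3747
9.1217 3.5410
12.6441 5.4935 1.5214
16.8903 8.2795 2.6144 0.3884
21.6272 12.0365 4.4016 0.7624 0.0000
26.0714 16.7247 7.2068 1.4964 0.0000 0.0000
30.1002 21.6272 11.3333 2.9372 0.0000 0.0000 0.0000
33.7524 26.0714 16.7247 5.7654 0.0000 0.0000 0.0000 0.0000
37.0632 30.1002 21.6272 11.3166 0.0000 0.0000 0.0000 0.0000 0.0000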